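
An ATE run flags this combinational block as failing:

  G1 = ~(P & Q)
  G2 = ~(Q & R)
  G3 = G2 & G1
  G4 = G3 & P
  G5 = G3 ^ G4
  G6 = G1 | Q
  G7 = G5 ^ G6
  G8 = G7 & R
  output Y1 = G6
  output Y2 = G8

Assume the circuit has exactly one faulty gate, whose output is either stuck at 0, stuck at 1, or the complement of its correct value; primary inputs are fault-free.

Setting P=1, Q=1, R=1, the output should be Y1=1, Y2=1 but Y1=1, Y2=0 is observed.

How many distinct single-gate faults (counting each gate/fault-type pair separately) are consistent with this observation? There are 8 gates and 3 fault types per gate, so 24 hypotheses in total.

8

Fault-free: G1=0, G2=0, G3=0, G4=0, G5=0, G6=1, G7=1, G8=1 → Y1=1, Y2=1. Observed Y1=1, Y2=0.
  G1: none of the 3 fault types match ✗
  G2: none of the 3 fault types match ✗
  G3: none of the 3 fault types match ✗
  G4: stuck-at-1, inverted output ✓; others ✗
  G5: stuck-at-1, inverted output ✓; others ✗
  G6: none of the 3 fault types match ✗
  G7: stuck-at-0, inverted output ✓; others ✗
  G8: stuck-at-0, inverted output ✓; others ✗
Consistent faults: {G4 stuck-at-1, G4 inverted output, G5 stuck-at-1, G5 inverted output, G7 stuck-at-0, G7 inverted output, G8 stuck-at-0, G8 inverted output} — 8 in all.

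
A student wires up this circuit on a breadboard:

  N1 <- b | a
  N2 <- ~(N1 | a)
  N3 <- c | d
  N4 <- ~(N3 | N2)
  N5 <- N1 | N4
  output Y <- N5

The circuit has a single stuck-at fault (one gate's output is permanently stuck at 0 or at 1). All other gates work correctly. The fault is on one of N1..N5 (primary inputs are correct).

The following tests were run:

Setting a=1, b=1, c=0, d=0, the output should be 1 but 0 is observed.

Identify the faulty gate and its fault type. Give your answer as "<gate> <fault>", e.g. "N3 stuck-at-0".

Fault-free values for test 1 (a=1, b=1, c=0, d=0): N1=1, N2=0, N3=0, N4=1, N5=1, giving Y=1. Observed 0.
Test 1: faults giving observed 0 are {N5 stuck-at-0}.
Only N5 stuck-at-0 is consistent with every test.

N5 stuck-at-0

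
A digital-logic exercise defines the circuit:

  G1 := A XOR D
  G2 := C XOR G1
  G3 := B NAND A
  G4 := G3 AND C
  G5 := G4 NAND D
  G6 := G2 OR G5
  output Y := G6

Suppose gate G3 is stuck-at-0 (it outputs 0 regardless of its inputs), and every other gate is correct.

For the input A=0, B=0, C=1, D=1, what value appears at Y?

1

Propagate with G3 forced: G1=1, G2=0, G3=0 [stuck-at-0], G4=0, G5=1, G6=1.
So Y = 1. (Without the fault it would be 0.)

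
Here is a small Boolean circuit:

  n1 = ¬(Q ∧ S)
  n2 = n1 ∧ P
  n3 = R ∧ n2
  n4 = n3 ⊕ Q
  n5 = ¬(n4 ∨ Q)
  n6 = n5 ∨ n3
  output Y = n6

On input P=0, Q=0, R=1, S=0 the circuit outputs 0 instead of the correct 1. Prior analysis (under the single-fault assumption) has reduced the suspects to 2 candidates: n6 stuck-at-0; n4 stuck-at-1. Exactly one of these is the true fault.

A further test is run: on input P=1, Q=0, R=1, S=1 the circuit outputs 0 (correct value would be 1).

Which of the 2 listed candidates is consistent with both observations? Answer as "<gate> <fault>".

n6 stuck-at-0

Evaluate each candidate on input P=1, Q=0, R=1, S=1:
  n6 stuck-at-0: n1=1, n2=1, n3=1, n4=1, n5=0, n6=0 [stuck-at-0] → 0 — matches
  n4 stuck-at-1: n1=1, n2=1, n3=1, n4=1 [stuck-at-1], n5=0, n6=1 → 1 — eliminated
Only n6 stuck-at-0 reproduces the observed 0.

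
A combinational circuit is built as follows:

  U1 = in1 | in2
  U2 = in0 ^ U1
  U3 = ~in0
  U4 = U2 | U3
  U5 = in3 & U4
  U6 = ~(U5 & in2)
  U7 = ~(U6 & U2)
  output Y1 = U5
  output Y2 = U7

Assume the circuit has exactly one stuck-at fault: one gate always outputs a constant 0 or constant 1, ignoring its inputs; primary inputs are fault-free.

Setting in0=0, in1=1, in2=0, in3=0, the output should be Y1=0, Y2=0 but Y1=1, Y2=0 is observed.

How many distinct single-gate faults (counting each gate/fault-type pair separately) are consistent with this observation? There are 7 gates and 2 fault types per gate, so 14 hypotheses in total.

Fault-free: U1=1, U2=1, U3=1, U4=1, U5=0, U6=1, U7=0 → Y1=0, Y2=0. Observed Y1=1, Y2=0.
  U1 stuck-at-0: output Y1=0, Y2=1 ✗
  U1 stuck-at-1: output Y1=0, Y2=0 ✗
  U2 stuck-at-0: output Y1=0, Y2=1 ✗
  U2 stuck-at-1: output Y1=0, Y2=0 ✗
  U3 stuck-at-0: output Y1=0, Y2=0 ✗
  U3 stuck-at-1: output Y1=0, Y2=0 ✗
  U4 stuck-at-0: output Y1=0, Y2=0 ✗
  U4 stuck-at-1: output Y1=0, Y2=0 ✗
  U5 stuck-at-0: output Y1=0, Y2=0 ✗
  U5 stuck-at-1: output Y1=1, Y2=0 ✓
  U6 stuck-at-0: output Y1=0, Y2=1 ✗
  U6 stuck-at-1: output Y1=0, Y2=0 ✗
  U7 stuck-at-0: output Y1=0, Y2=0 ✗
  U7 stuck-at-1: output Y1=0, Y2=1 ✗
Consistent faults: {U5 stuck-at-1} — 1 in all.

1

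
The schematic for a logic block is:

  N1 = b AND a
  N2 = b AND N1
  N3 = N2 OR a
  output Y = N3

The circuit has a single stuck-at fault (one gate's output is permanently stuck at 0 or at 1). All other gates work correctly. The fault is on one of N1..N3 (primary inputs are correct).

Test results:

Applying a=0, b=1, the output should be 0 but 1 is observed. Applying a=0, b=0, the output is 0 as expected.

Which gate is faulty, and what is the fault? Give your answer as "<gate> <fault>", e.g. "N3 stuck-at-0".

Fault-free values for test 1 (a=0, b=1): N1=0, N2=0, N3=0, giving Y=0. Observed 1.
Test 1: faults giving observed 1 are {N1 stuck-at-1, N2 stuck-at-1, N3 stuck-at-1}.
Test 2 (a=0, b=0): fault-free N1=0, N2=0, N3=0 → 0; observed 0. Eliminates N2 stuck-at-1, N3 stuck-at-1.
Only N1 stuck-at-1 is consistent with every test.

N1 stuck-at-1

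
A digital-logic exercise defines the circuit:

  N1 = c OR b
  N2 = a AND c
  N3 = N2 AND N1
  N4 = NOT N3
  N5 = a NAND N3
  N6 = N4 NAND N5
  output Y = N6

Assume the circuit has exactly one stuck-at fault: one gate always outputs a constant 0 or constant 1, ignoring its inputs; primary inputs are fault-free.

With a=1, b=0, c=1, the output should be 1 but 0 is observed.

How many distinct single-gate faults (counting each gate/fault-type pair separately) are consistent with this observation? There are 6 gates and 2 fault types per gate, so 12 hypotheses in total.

Fault-free: N1=1, N2=1, N3=1, N4=0, N5=0, N6=1 → 1. Observed 0.
  N1 stuck-at-0: output 0 ✓
  N1 stuck-at-1: output 1 ✗
  N2 stuck-at-0: output 0 ✓
  N2 stuck-at-1: output 1 ✗
  N3 stuck-at-0: output 0 ✓
  N3 stuck-at-1: output 1 ✗
  N4 stuck-at-0: output 1 ✗
  N4 stuck-at-1: output 1 ✗
  N5 stuck-at-0: output 1 ✗
  N5 stuck-at-1: output 1 ✗
  N6 stuck-at-0: output 0 ✓
  N6 stuck-at-1: output 1 ✗
Consistent faults: {N1 stuck-at-0, N2 stuck-at-0, N3 stuck-at-0, N6 stuck-at-0} — 4 in all.

4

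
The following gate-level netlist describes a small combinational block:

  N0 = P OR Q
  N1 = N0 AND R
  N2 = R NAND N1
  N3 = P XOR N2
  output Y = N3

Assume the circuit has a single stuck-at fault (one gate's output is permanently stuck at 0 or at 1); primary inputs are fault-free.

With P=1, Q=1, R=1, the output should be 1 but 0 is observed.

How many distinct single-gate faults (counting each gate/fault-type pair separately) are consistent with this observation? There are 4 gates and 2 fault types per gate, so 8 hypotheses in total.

4

Fault-free: N0=1, N1=1, N2=0, N3=1 → 1. Observed 0.
  N0 stuck-at-0: output 0 ✓
  N0 stuck-at-1: output 1 ✗
  N1 stuck-at-0: output 0 ✓
  N1 stuck-at-1: output 1 ✗
  N2 stuck-at-0: output 1 ✗
  N2 stuck-at-1: output 0 ✓
  N3 stuck-at-0: output 0 ✓
  N3 stuck-at-1: output 1 ✗
Consistent faults: {N0 stuck-at-0, N1 stuck-at-0, N2 stuck-at-1, N3 stuck-at-0} — 4 in all.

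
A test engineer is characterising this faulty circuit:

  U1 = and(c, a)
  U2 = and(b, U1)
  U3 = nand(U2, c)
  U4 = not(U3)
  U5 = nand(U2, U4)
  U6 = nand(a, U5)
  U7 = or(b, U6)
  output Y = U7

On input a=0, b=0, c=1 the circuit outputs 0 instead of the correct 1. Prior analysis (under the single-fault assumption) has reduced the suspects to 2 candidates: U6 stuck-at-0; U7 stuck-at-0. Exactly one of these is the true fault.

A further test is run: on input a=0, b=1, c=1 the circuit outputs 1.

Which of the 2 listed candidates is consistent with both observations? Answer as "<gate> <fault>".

Evaluate each candidate on input a=0, b=1, c=1:
  U6 stuck-at-0: U1=0, U2=0, U3=1, U4=0, U5=1, U6=0 [stuck-at-0], U7=1 → 1 — matches
  U7 stuck-at-0: U1=0, U2=0, U3=1, U4=0, U5=1, U6=1, U7=0 [stuck-at-0] → 0 — eliminated
Only U6 stuck-at-0 reproduces the observed 1.

U6 stuck-at-0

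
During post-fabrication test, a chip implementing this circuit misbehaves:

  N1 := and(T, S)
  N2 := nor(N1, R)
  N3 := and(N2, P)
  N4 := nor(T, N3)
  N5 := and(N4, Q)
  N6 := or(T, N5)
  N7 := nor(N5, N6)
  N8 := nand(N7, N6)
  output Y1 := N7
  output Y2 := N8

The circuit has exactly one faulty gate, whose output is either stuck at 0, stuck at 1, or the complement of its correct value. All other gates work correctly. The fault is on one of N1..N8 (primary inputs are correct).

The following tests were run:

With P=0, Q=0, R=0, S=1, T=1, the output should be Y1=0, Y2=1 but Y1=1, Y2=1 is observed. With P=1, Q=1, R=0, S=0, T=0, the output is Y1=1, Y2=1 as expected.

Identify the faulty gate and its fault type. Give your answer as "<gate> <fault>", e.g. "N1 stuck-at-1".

N6 stuck-at-0

Fault-free values for test 1 (P=0, Q=0, R=0, S=1, T=1): N1=1, N2=0, N3=0, N4=0, N5=0, N6=1, N7=0, N8=1, giving Y1=0, Y2=1. Observed Y1=1, Y2=1.
Test 1: faults giving observed Y1=1, Y2=1 are {N6 stuck-at-0, N6 inverted output}.
Test 2 (P=1, Q=1, R=0, S=0, T=0): fault-free N1=0, N2=1, N3=1, N4=0, N5=0, N6=0, N7=1, N8=1 → Y1=1, Y2=1; observed Y1=1, Y2=1. Eliminates N6 inverted output.
Only N6 stuck-at-0 is consistent with every test.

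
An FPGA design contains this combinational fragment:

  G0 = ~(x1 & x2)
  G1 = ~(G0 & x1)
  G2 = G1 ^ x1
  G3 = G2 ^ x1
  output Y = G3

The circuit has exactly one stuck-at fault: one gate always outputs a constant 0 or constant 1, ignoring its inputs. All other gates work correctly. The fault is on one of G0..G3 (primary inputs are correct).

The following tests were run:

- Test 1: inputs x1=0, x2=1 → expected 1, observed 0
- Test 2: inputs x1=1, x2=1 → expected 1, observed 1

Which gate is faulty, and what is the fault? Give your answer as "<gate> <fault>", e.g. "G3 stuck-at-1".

Fault-free values for test 1 (x1=0, x2=1): G0=1, G1=1, G2=1, G3=1, giving Y=1. Observed 0.
Test 1: faults giving observed 0 are {G1 stuck-at-0, G2 stuck-at-0, G3 stuck-at-0}.
Test 2 (x1=1, x2=1): fault-free G0=0, G1=1, G2=0, G3=1 → 1; observed 1. Eliminates G1 stuck-at-0, G3 stuck-at-0.
Only G2 stuck-at-0 is consistent with every test.

G2 stuck-at-0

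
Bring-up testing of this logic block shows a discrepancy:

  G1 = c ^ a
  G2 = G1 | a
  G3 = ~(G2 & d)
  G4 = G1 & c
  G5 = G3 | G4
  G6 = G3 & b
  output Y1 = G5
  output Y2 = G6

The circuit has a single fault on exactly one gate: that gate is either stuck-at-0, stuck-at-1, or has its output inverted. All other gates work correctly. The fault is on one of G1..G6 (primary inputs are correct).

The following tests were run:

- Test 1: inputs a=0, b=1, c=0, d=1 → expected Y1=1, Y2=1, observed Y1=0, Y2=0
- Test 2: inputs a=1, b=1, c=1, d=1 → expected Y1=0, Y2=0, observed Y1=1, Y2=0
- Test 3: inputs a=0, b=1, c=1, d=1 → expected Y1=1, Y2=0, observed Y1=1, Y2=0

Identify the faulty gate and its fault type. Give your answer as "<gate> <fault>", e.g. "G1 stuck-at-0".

Fault-free values for test 1 (a=0, b=1, c=0, d=1): G1=0, G2=0, G3=1, G4=0, G5=1, G6=1, giving Y1=1, Y2=1. Observed Y1=0, Y2=0.
Test 1: faults giving observed Y1=0, Y2=0 are {G1 stuck-at-1, G1 inverted output, G2 stuck-at-1, G2 inverted output, G3 stuck-at-0, G3 inverted output}.
Test 2 (a=1, b=1, c=1, d=1): fault-free G1=0, G2=1, G3=0, G4=0, G5=0, G6=0 → Y1=0, Y2=0; observed Y1=1, Y2=0. Eliminates G2 stuck-at-1, G2 inverted output, G3 stuck-at-0, G3 inverted output.
Test 3 (a=0, b=1, c=1, d=1): fault-free G1=1, G2=1, G3=0, G4=1, G5=1, G6=0 → Y1=1, Y2=0; observed Y1=1, Y2=0. Eliminates G1 inverted output.
Only G1 stuck-at-1 is consistent with every test.

G1 stuck-at-1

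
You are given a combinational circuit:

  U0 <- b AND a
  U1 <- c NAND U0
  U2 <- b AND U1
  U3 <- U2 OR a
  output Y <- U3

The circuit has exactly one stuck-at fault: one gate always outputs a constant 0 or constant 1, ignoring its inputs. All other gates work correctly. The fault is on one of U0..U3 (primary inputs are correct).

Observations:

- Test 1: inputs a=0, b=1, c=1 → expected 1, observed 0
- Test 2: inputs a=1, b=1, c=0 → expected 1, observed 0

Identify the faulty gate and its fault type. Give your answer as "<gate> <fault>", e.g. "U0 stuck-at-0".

U3 stuck-at-0

Fault-free values for test 1 (a=0, b=1, c=1): U0=0, U1=1, U2=1, U3=1, giving Y=1. Observed 0.
Test 1: faults giving observed 0 are {U0 stuck-at-1, U1 stuck-at-0, U2 stuck-at-0, U3 stuck-at-0}.
Test 2 (a=1, b=1, c=0): fault-free U0=1, U1=1, U2=1, U3=1 → 1; observed 0. Eliminates U0 stuck-at-1, U1 stuck-at-0, U2 stuck-at-0.
Only U3 stuck-at-0 is consistent with every test.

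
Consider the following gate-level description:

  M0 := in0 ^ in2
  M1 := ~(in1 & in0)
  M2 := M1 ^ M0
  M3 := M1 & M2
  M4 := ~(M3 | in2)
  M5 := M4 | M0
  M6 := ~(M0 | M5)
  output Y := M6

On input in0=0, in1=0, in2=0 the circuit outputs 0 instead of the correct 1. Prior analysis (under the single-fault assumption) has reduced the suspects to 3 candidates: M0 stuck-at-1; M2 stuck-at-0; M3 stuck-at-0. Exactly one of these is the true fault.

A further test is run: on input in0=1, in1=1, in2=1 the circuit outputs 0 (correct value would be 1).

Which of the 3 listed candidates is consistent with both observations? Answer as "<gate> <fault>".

M0 stuck-at-1

Evaluate each candidate on input in0=1, in1=1, in2=1:
  M0 stuck-at-1: M0=1 [stuck-at-1], M1=0, M2=1, M3=0, M4=0, M5=1, M6=0 → 0 — matches
  M2 stuck-at-0: M0=0, M1=0, M2=0 [stuck-at-0], M3=0, M4=0, M5=0, M6=1 → 1 — eliminated
  M3 stuck-at-0: M0=0, M1=0, M2=0, M3=0 [stuck-at-0], M4=0, M5=0, M6=1 → 1 — eliminated
Only M0 stuck-at-1 reproduces the observed 0.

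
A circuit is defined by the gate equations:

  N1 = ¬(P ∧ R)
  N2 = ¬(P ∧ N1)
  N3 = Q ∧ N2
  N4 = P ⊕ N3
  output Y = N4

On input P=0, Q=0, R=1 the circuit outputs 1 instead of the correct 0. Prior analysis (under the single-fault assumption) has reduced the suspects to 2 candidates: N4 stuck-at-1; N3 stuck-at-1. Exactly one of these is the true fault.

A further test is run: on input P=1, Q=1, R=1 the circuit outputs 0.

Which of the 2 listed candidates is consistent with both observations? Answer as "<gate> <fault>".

N3 stuck-at-1

Evaluate each candidate on input P=1, Q=1, R=1:
  N4 stuck-at-1: N1=0, N2=1, N3=1, N4=1 [stuck-at-1] → 1 — eliminated
  N3 stuck-at-1: N1=0, N2=1, N3=1 [stuck-at-1], N4=0 → 0 — matches
Only N3 stuck-at-1 reproduces the observed 0.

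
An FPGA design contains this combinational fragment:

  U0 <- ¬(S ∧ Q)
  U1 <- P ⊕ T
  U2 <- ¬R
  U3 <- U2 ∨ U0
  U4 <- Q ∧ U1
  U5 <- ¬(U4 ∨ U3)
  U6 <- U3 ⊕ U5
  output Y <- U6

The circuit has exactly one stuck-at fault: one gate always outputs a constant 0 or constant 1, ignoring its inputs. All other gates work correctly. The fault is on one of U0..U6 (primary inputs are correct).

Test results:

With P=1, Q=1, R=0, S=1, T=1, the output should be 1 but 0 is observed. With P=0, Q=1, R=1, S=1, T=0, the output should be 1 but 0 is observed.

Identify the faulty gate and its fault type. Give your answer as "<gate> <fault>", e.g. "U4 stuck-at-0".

U6 stuck-at-0

Fault-free values for test 1 (P=1, Q=1, R=0, S=1, T=1): U0=0, U1=0, U2=1, U3=1, U4=0, U5=0, U6=1, giving Y=1. Observed 0.
Test 1: faults giving observed 0 are {U5 stuck-at-1, U6 stuck-at-0}.
Test 2 (P=0, Q=1, R=1, S=1, T=0): fault-free U0=0, U1=0, U2=0, U3=0, U4=0, U5=1, U6=1 → 1; observed 0. Eliminates U5 stuck-at-1.
Only U6 stuck-at-0 is consistent with every test.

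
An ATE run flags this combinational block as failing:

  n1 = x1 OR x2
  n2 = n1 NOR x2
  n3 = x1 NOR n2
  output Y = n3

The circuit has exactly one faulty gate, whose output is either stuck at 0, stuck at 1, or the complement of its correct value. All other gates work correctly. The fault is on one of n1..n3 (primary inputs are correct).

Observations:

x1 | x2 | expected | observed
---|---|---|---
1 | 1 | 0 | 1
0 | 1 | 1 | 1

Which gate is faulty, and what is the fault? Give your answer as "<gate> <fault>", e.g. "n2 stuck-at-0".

Fault-free values for test 1 (x1=1, x2=1): n1=1, n2=0, n3=0, giving Y=0. Observed 1.
Test 1: faults giving observed 1 are {n3 stuck-at-1, n3 inverted output}.
Test 2 (x1=0, x2=1): fault-free n1=1, n2=0, n3=1 → 1; observed 1. Eliminates n3 inverted output.
Only n3 stuck-at-1 is consistent with every test.

n3 stuck-at-1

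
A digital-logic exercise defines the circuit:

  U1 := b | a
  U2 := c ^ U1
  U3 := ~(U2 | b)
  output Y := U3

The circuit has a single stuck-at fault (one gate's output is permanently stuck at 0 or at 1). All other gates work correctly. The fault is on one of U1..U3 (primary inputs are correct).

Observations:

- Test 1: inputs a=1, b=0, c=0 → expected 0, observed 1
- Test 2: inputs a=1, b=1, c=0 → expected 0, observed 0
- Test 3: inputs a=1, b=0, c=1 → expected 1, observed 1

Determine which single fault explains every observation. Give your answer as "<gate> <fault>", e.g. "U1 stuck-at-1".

Fault-free values for test 1 (a=1, b=0, c=0): U1=1, U2=1, U3=0, giving Y=0. Observed 1.
Test 1: faults giving observed 1 are {U1 stuck-at-0, U2 stuck-at-0, U3 stuck-at-1}.
Test 2 (a=1, b=1, c=0): fault-free U1=1, U2=1, U3=0 → 0; observed 0. Eliminates U3 stuck-at-1.
Test 3 (a=1, b=0, c=1): fault-free U1=1, U2=0, U3=1 → 1; observed 1. Eliminates U1 stuck-at-0.
Only U2 stuck-at-0 is consistent with every test.

U2 stuck-at-0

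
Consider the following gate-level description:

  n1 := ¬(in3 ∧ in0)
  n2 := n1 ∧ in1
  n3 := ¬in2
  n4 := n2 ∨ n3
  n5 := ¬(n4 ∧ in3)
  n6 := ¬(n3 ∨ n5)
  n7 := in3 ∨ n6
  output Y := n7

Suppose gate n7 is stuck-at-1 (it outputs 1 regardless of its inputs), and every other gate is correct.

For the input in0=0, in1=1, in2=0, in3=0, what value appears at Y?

1

Propagate with n7 forced: n1=1, n2=1, n3=1, n4=1, n5=1, n6=0, n7=1 [stuck-at-1].
So Y = 1. (Without the fault it would be 0.)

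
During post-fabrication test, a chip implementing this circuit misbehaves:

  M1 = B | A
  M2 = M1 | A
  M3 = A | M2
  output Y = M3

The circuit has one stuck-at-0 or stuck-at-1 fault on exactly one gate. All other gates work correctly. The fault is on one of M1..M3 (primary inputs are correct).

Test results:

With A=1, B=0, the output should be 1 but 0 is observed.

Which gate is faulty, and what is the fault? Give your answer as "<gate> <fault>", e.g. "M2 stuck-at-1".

M3 stuck-at-0

Fault-free values for test 1 (A=1, B=0): M1=1, M2=1, M3=1, giving Y=1. Observed 0.
Test 1: faults giving observed 0 are {M3 stuck-at-0}.
Only M3 stuck-at-0 is consistent with every test.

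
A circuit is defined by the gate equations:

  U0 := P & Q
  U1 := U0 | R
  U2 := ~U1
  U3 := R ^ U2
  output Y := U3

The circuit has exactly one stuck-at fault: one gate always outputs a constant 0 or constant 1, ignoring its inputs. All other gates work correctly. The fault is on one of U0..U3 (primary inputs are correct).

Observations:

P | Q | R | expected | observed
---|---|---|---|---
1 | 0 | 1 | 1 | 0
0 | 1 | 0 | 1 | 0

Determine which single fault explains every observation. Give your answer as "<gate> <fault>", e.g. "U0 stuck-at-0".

Fault-free values for test 1 (P=1, Q=0, R=1): U0=0, U1=1, U2=0, U3=1, giving Y=1. Observed 0.
Test 1: faults giving observed 0 are {U1 stuck-at-0, U2 stuck-at-1, U3 stuck-at-0}.
Test 2 (P=0, Q=1, R=0): fault-free U0=0, U1=0, U2=1, U3=1 → 1; observed 0. Eliminates U1 stuck-at-0, U2 stuck-at-1.
Only U3 stuck-at-0 is consistent with every test.

U3 stuck-at-0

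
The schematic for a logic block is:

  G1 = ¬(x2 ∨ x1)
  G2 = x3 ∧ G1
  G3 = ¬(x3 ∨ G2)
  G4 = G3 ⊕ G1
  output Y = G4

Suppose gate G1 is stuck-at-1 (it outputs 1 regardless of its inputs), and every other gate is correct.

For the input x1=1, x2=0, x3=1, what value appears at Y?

1

Propagate with G1 forced: G1=1 [stuck-at-1], G2=1, G3=0, G4=1.
So Y = 1. (Without the fault it would be 0.)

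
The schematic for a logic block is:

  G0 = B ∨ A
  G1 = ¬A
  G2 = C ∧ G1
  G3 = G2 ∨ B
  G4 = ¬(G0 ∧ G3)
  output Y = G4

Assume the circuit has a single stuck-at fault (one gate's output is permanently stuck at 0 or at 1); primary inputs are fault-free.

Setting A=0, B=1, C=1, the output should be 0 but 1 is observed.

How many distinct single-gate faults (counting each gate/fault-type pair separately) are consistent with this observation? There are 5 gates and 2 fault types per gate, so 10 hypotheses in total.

3

Fault-free: G0=1, G1=1, G2=1, G3=1, G4=0 → 0. Observed 1.
  G0 stuck-at-0: output 1 ✓
  G0 stuck-at-1: output 0 ✗
  G1 stuck-at-0: output 0 ✗
  G1 stuck-at-1: output 0 ✗
  G2 stuck-at-0: output 0 ✗
  G2 stuck-at-1: output 0 ✗
  G3 stuck-at-0: output 1 ✓
  G3 stuck-at-1: output 0 ✗
  G4 stuck-at-0: output 0 ✗
  G4 stuck-at-1: output 1 ✓
Consistent faults: {G0 stuck-at-0, G3 stuck-at-0, G4 stuck-at-1} — 3 in all.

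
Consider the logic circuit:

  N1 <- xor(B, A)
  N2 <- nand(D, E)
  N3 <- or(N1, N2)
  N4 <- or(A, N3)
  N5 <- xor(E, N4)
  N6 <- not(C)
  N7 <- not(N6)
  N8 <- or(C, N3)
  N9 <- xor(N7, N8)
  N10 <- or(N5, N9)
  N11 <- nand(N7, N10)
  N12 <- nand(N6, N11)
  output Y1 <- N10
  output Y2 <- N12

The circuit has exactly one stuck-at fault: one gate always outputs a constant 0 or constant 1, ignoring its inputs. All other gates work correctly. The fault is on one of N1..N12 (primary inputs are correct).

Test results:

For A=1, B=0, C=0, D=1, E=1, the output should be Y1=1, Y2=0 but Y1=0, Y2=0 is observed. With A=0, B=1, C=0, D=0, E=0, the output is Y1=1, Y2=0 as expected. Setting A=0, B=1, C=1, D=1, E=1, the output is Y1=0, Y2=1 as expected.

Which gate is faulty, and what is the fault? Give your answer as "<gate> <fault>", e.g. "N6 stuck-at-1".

Fault-free values for test 1 (A=1, B=0, C=0, D=1, E=1): N1=1, N2=0, N3=1, N4=1, N5=0, N6=1, N7=0, N8=1, N9=1, N10=1, N11=1, N12=0, giving Y1=1, Y2=0. Observed Y1=0, Y2=0.
Test 1: faults giving observed Y1=0, Y2=0 are {N1 stuck-at-0, N3 stuck-at-0, N7 stuck-at-1, N8 stuck-at-0, N9 stuck-at-0, N10 stuck-at-0}.
Test 2 (A=0, B=1, C=0, D=0, E=0): fault-free N1=1, N2=1, N3=1, N4=1, N5=1, N6=1, N7=0, N8=1, N9=1, N10=1, N11=1, N12=0 → Y1=1, Y2=0; observed Y1=1, Y2=0. Eliminates N3 stuck-at-0, N7 stuck-at-1, N10 stuck-at-0.
Test 3 (A=0, B=1, C=1, D=1, E=1): fault-free N1=1, N2=0, N3=1, N4=1, N5=0, N6=0, N7=1, N8=1, N9=0, N10=0, N11=1, N12=1 → Y1=0, Y2=1; observed Y1=0, Y2=1. Eliminates N1 stuck-at-0, N8 stuck-at-0.
Only N9 stuck-at-0 is consistent with every test.

N9 stuck-at-0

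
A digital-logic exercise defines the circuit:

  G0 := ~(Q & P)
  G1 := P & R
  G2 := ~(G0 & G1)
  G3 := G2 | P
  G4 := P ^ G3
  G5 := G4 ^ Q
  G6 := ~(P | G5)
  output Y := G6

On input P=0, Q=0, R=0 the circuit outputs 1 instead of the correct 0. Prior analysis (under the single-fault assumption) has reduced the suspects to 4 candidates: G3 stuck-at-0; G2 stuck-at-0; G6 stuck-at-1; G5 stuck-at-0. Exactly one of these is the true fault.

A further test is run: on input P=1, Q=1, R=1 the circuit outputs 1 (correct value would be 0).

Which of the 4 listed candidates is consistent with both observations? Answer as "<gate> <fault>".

G6 stuck-at-1

Evaluate each candidate on input P=1, Q=1, R=1:
  G3 stuck-at-0: G0=0, G1=1, G2=1, G3=0 [stuck-at-0], G4=1, G5=0, G6=0 → 0 — eliminated
  G2 stuck-at-0: G0=0, G1=1, G2=0 [stuck-at-0], G3=1, G4=0, G5=1, G6=0 → 0 — eliminated
  G6 stuck-at-1: G0=0, G1=1, G2=1, G3=1, G4=0, G5=1, G6=1 [stuck-at-1] → 1 — matches
  G5 stuck-at-0: G0=0, G1=1, G2=1, G3=1, G4=0, G5=0 [stuck-at-0], G6=0 → 0 — eliminated
Only G6 stuck-at-1 reproduces the observed 1.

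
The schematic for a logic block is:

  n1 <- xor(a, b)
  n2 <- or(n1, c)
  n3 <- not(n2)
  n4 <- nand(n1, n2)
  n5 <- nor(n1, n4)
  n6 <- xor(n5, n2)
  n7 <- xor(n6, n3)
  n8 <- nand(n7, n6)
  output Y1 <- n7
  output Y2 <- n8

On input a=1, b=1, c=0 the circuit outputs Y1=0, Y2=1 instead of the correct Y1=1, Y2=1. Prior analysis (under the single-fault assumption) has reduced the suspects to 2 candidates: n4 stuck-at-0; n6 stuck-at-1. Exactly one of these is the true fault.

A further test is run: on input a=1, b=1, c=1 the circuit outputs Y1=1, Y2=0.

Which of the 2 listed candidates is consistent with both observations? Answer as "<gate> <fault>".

n6 stuck-at-1

Evaluate each candidate on input a=1, b=1, c=1:
  n4 stuck-at-0: n1=0, n2=1, n3=0, n4=0 [stuck-at-0], n5=1, n6=0, n7=0, n8=1 → Y1=0, Y2=1 — eliminated
  n6 stuck-at-1: n1=0, n2=1, n3=0, n4=1, n5=0, n6=1 [stuck-at-1], n7=1, n8=0 → Y1=1, Y2=0 — matches
Only n6 stuck-at-1 reproduces the observed Y1=1, Y2=0.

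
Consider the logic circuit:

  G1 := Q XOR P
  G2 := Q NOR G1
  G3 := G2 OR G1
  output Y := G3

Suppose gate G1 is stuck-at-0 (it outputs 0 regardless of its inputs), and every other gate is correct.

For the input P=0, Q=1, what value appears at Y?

0

Propagate with G1 forced: G1=0 [stuck-at-0], G2=0, G3=0.
So Y = 0. (Without the fault it would be 1.)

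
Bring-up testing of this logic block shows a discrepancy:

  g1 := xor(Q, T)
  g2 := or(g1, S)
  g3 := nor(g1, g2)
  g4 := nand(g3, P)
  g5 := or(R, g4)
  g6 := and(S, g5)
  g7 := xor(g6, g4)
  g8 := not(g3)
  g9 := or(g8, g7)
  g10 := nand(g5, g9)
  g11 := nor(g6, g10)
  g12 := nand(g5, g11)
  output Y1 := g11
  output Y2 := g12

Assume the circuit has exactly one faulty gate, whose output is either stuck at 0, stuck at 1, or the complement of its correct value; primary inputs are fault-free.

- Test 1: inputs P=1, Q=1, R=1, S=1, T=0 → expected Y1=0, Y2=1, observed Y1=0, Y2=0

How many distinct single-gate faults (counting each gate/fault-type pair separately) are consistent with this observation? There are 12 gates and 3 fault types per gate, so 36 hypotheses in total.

Fault-free: g1=1, g2=1, g3=0, g4=1, g5=1, g6=1, g7=0, g8=1, g9=1, g10=0, g11=0, g12=1 → Y1=0, Y2=1. Observed Y1=0, Y2=0.
  g1: none of the 3 fault types match ✗
  g2: none of the 3 fault types match ✗
  g3: none of the 3 fault types match ✗
  g4: none of the 3 fault types match ✗
  g5: none of the 3 fault types match ✗
  g6: none of the 3 fault types match ✗
  g7: none of the 3 fault types match ✗
  g8: none of the 3 fault types match ✗
  g9: none of the 3 fault types match ✗
  g10: none of the 3 fault types match ✗
  g11: none of the 3 fault types match ✗
  g12: stuck-at-0, inverted output ✓; others ✗
Consistent faults: {g12 stuck-at-0, g12 inverted output} — 2 in all.

2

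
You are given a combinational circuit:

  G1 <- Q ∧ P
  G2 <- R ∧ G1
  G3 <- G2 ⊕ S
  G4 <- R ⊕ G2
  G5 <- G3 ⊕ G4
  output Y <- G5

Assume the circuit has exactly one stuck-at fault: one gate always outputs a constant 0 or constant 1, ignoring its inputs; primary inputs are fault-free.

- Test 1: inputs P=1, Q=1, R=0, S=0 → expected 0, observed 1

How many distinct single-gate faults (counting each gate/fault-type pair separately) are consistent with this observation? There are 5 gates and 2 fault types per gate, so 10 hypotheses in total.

3

Fault-free: G1=1, G2=0, G3=0, G4=0, G5=0 → 0. Observed 1.
  G1 stuck-at-0: output 0 ✗
  G1 stuck-at-1: output 0 ✗
  G2 stuck-at-0: output 0 ✗
  G2 stuck-at-1: output 0 ✗
  G3 stuck-at-0: output 0 ✗
  G3 stuck-at-1: output 1 ✓
  G4 stuck-at-0: output 0 ✗
  G4 stuck-at-1: output 1 ✓
  G5 stuck-at-0: output 0 ✗
  G5 stuck-at-1: output 1 ✓
Consistent faults: {G3 stuck-at-1, G4 stuck-at-1, G5 stuck-at-1} — 3 in all.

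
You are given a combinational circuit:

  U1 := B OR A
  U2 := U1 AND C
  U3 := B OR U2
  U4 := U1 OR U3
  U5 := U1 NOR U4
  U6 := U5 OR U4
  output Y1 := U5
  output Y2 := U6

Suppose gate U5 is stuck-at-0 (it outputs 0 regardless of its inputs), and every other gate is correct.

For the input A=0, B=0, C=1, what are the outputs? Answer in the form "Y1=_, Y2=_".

Y1=0, Y2=0

Propagate with U5 forced: U1=0, U2=0, U3=0, U4=0, U5=0 [stuck-at-0], U6=0.
So the outputs are Y1=0, Y2=0. (Without the fault they would be Y1=1, Y2=1.)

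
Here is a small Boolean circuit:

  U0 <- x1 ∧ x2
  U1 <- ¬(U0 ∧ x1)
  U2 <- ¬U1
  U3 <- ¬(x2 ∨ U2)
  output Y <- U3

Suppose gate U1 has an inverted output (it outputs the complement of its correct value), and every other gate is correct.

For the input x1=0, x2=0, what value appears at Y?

0

Propagate with U1 forced: U0=0, U1=0 [inverted output], U2=1, U3=0.
So Y = 0. (Without the fault it would be 1.)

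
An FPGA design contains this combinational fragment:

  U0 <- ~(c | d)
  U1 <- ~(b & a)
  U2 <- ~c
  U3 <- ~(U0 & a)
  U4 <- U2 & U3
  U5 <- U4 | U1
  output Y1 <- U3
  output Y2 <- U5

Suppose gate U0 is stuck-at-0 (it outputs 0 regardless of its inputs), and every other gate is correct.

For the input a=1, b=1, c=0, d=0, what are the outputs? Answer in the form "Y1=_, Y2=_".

Y1=1, Y2=1

Propagate with U0 forced: U0=0 [stuck-at-0], U1=0, U2=1, U3=1, U4=1, U5=1.
So the outputs are Y1=1, Y2=1. (Without the fault they would be Y1=0, Y2=0.)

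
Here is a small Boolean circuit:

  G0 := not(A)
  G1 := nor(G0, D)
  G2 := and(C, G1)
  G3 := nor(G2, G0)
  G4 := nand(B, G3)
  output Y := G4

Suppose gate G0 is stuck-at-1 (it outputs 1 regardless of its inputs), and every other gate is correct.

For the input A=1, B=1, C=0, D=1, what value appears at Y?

1

Propagate with G0 forced: G0=1 [stuck-at-1], G1=0, G2=0, G3=0, G4=1.
So Y = 1. (Without the fault it would be 0.)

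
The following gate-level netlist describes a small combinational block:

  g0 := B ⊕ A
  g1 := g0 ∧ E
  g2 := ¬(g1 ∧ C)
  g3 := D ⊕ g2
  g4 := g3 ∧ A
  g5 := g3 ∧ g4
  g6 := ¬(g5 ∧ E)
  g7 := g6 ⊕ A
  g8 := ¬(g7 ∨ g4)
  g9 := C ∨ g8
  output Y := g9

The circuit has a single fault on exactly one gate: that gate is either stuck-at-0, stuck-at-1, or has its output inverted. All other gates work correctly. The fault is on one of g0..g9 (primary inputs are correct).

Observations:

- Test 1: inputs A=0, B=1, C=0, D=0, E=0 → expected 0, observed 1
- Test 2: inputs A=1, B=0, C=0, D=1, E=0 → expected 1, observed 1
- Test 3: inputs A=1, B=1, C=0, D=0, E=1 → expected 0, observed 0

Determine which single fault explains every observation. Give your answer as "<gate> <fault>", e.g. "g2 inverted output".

Fault-free values for test 1 (A=0, B=1, C=0, D=0, E=0): g0=1, g1=0, g2=1, g3=1, g4=0, g5=0, g6=1, g7=1, g8=0, g9=0, giving Y=0. Observed 1.
Test 1: faults giving observed 1 are {g6 stuck-at-0, g6 inverted output, g7 stuck-at-0, g7 inverted output, g8 stuck-at-1, g8 inverted output, g9 stuck-at-1, g9 inverted output}.
Test 2 (A=1, B=0, C=0, D=1, E=0): fault-free g0=1, g1=0, g2=1, g3=0, g4=0, g5=0, g6=1, g7=0, g8=1, g9=1 → 1; observed 1. Eliminates g6 stuck-at-0, g6 inverted output, g7 inverted output, g8 inverted output, g9 inverted output.
Test 3 (A=1, B=1, C=0, D=0, E=1): fault-free g0=0, g1=0, g2=1, g3=1, g4=1, g5=1, g6=0, g7=1, g8=0, g9=0 → 0; observed 0. Eliminates g8 stuck-at-1, g9 stuck-at-1.
Only g7 stuck-at-0 is consistent with every test.

g7 stuck-at-0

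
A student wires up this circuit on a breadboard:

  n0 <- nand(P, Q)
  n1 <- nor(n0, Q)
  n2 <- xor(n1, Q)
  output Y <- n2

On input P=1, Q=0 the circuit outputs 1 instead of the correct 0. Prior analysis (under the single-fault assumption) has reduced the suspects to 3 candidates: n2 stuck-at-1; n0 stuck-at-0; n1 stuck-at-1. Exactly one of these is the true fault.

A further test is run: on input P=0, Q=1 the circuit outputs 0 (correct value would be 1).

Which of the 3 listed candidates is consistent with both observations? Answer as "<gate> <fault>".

n1 stuck-at-1

Evaluate each candidate on input P=0, Q=1:
  n2 stuck-at-1: n0=1, n1=0, n2=1 [stuck-at-1] → 1 — eliminated
  n0 stuck-at-0: n0=0 [stuck-at-0], n1=0, n2=1 → 1 — eliminated
  n1 stuck-at-1: n0=1, n1=1 [stuck-at-1], n2=0 → 0 — matches
Only n1 stuck-at-1 reproduces the observed 0.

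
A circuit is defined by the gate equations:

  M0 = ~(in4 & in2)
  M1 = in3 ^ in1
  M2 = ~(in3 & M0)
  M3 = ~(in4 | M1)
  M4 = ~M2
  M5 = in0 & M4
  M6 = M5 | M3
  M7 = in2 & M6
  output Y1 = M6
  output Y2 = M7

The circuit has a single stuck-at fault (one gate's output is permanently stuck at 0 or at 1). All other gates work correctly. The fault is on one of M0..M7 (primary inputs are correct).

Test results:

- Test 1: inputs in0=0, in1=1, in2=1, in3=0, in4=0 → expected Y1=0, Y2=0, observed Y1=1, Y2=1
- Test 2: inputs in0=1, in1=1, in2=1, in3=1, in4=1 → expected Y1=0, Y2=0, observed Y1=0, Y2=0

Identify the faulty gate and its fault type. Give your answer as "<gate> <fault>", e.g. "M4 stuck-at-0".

M1 stuck-at-0

Fault-free values for test 1 (in0=0, in1=1, in2=1, in3=0, in4=0): M0=1, M1=1, M2=1, M3=0, M4=0, M5=0, M6=0, M7=0, giving Y1=0, Y2=0. Observed Y1=1, Y2=1.
Test 1: faults giving observed Y1=1, Y2=1 are {M1 stuck-at-0, M3 stuck-at-1, M5 stuck-at-1, M6 stuck-at-1}.
Test 2 (in0=1, in1=1, in2=1, in3=1, in4=1): fault-free M0=0, M1=0, M2=1, M3=0, M4=0, M5=0, M6=0, M7=0 → Y1=0, Y2=0; observed Y1=0, Y2=0. Eliminates M3 stuck-at-1, M5 stuck-at-1, M6 stuck-at-1.
Only M1 stuck-at-0 is consistent with every test.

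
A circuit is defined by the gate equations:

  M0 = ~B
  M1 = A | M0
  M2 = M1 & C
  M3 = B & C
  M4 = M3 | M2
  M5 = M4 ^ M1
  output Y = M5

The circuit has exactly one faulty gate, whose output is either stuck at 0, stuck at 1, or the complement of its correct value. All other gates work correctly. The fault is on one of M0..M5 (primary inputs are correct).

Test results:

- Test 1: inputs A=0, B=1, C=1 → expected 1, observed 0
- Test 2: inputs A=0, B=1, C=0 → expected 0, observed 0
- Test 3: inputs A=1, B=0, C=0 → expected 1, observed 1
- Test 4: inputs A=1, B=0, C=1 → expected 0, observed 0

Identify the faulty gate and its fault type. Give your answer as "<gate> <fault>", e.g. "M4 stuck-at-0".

Fault-free values for test 1 (A=0, B=1, C=1): M0=0, M1=0, M2=0, M3=1, M4=1, M5=1, giving Y=1. Observed 0.
Test 1: faults giving observed 0 are {M0 stuck-at-1, M0 inverted output, M1 stuck-at-1, M1 inverted output, M3 stuck-at-0, M3 inverted output, M4 stuck-at-0, M4 inverted output, M5 stuck-at-0, M5 inverted output}.
Test 2 (A=0, B=1, C=0): fault-free M0=0, M1=0, M2=0, M3=0, M4=0, M5=0 → 0; observed 0. Eliminates M0 stuck-at-1, M0 inverted output, M1 stuck-at-1, M1 inverted output, M3 inverted output, M4 inverted output, M5 inverted output.
Test 3 (A=1, B=0, C=0): fault-free M0=1, M1=1, M2=0, M3=0, M4=0, M5=1 → 1; observed 1. Eliminates M5 stuck-at-0.
Test 4 (A=1, B=0, C=1): fault-free M0=1, M1=1, M2=1, M3=0, M4=1, M5=0 → 0; observed 0. Eliminates M4 stuck-at-0.
Only M3 stuck-at-0 is consistent with every test.

M3 stuck-at-0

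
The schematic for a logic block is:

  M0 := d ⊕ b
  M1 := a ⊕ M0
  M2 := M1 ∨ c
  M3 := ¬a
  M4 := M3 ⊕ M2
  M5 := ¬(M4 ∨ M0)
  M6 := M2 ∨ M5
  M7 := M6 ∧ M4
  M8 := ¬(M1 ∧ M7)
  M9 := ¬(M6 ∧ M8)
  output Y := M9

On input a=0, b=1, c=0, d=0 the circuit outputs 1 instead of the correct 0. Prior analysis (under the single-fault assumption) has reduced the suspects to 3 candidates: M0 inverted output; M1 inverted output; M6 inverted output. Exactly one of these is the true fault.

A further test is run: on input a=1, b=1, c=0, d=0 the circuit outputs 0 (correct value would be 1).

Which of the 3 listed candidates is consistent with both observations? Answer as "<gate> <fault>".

Evaluate each candidate on input a=1, b=1, c=0, d=0:
  M0 inverted output: M0=0 [inverted output], M1=1, M2=1, M3=0, M4=1, M5=0, M6=1, M7=1, M8=0, M9=1 → 1 — eliminated
  M1 inverted output: M0=1, M1=1 [inverted output], M2=1, M3=0, M4=1, M5=0, M6=1, M7=1, M8=0, M9=1 → 1 — eliminated
  M6 inverted output: M0=1, M1=0, M2=0, M3=0, M4=0, M5=0, M6=1 [inverted output], M7=0, M8=1, M9=0 → 0 — matches
Only M6 inverted output reproduces the observed 0.

M6 inverted output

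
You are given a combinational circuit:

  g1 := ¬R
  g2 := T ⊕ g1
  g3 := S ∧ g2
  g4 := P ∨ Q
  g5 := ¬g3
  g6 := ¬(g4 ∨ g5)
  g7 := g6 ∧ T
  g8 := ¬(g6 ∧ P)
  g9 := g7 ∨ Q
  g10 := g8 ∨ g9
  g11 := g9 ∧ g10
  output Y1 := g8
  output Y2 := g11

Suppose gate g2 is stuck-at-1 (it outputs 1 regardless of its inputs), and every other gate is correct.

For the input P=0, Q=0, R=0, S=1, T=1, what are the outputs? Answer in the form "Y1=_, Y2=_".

Propagate with g2 forced: g1=1, g2=1 [stuck-at-1], g3=1, g4=0, g5=0, g6=1, g7=1, g8=1, g9=1, g10=1, g11=1.
So the outputs are Y1=1, Y2=1. (Without the fault they would be Y1=1, Y2=0.)

Y1=1, Y2=1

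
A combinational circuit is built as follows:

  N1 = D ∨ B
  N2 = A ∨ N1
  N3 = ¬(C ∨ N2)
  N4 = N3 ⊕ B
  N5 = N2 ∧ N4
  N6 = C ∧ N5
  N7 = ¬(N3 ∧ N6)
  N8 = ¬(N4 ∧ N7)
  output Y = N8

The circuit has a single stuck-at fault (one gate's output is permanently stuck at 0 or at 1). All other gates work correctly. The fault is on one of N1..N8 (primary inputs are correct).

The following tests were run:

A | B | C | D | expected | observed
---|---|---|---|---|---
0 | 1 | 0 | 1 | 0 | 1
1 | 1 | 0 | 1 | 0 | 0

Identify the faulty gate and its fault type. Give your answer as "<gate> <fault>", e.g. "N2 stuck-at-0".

Fault-free values for test 1 (A=0, B=1, C=0, D=1): N1=1, N2=1, N3=0, N4=1, N5=1, N6=0, N7=1, N8=0, giving Y=0. Observed 1.
Test 1: faults giving observed 1 are {N1 stuck-at-0, N2 stuck-at-0, N3 stuck-at-1, N4 stuck-at-0, N7 stuck-at-0, N8 stuck-at-1}.
Test 2 (A=1, B=1, C=0, D=1): fault-free N1=1, N2=1, N3=0, N4=1, N5=1, N6=0, N7=1, N8=0 → 0; observed 0. Eliminates N2 stuck-at-0, N3 stuck-at-1, N4 stuck-at-0, N7 stuck-at-0, N8 stuck-at-1.
Only N1 stuck-at-0 is consistent with every test.

N1 stuck-at-0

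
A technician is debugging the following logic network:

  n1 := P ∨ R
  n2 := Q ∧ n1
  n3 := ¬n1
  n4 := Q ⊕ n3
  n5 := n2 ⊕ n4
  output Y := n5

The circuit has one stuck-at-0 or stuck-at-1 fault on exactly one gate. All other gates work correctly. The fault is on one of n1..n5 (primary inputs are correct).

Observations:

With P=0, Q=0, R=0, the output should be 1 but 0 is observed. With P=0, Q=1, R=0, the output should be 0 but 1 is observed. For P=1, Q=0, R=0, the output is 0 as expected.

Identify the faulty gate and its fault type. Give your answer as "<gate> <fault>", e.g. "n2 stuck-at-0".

n3 stuck-at-0

Fault-free values for test 1 (P=0, Q=0, R=0): n1=0, n2=0, n3=1, n4=1, n5=1, giving Y=1. Observed 0.
Test 1: faults giving observed 0 are {n1 stuck-at-1, n2 stuck-at-1, n3 stuck-at-0, n4 stuck-at-0, n5 stuck-at-0}.
Test 2 (P=0, Q=1, R=0): fault-free n1=0, n2=0, n3=1, n4=0, n5=0 → 0; observed 1. Eliminates n1 stuck-at-1, n4 stuck-at-0, n5 stuck-at-0.
Test 3 (P=1, Q=0, R=0): fault-free n1=1, n2=0, n3=0, n4=0, n5=0 → 0; observed 0. Eliminates n2 stuck-at-1.
Only n3 stuck-at-0 is consistent with every test.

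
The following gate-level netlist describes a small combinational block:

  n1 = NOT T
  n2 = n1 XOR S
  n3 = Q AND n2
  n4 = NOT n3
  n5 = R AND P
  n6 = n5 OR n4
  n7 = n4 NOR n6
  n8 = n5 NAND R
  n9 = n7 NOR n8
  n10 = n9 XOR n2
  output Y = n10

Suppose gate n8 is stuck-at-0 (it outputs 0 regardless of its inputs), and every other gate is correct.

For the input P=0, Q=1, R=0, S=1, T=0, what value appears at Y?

1

Propagate with n8 forced: n1=1, n2=0, n3=0, n4=1, n5=0, n6=1, n7=0, n8=0 [stuck-at-0], n9=1, n10=1.
So Y = 1. (Without the fault it would be 0.)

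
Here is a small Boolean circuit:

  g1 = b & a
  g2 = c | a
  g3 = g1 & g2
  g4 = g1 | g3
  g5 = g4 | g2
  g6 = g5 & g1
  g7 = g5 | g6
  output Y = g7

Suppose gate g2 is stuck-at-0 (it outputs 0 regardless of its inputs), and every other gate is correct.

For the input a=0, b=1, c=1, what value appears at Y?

0

Propagate with g2 forced: g1=0, g2=0 [stuck-at-0], g3=0, g4=0, g5=0, g6=0, g7=0.
So Y = 0. (Without the fault it would be 1.)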